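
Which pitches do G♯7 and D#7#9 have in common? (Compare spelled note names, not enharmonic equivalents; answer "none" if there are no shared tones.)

D#

G♯7 = G#, B#, D#, F#.
D#7#9 = D#, F##, A#, C#, E##.
Shared: D#.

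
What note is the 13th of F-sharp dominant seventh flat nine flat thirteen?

Root of F-sharp dominant seventh flat nine flat thirteen = F-sharp. The 13th is a minor 13th: F-sharp up a minor 13th → D.

D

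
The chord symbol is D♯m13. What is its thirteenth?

B#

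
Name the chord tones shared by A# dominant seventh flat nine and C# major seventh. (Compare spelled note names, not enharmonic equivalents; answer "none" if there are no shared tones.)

A# dominant seventh flat nine: A-sharp C-double-sharp E-sharp G-sharp B
C# major seventh: C-sharp E-sharp G-sharp B-sharp
Common to both → E-sharp, G-sharp.

E-sharp, G-sharp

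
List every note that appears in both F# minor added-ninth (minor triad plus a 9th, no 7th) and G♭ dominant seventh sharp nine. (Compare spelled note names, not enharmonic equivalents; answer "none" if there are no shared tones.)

A

F# minor added-ninth: F-sharp A C-sharp G-sharp
G♭ dominant seventh sharp nine: G-flat B-flat D-flat F-flat A
Common to both → A.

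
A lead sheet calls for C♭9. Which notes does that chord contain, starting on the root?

Cb, Eb, Gb, Bbb, Db

C♭9: dominant ninth on Cb.
- root: Cb
- major 3rd: Eb
- perfect 5th: Gb
- minor 7th: Bbb
- major 9th: Db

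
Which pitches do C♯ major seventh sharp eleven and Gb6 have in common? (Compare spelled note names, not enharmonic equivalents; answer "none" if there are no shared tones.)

none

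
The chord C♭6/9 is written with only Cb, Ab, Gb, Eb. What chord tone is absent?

The full C♭6/9 chord is Cb, Eb, Gb, Ab, Db.
Comparing with the voicing, the major 9th (9th) — Db — is absent.

Db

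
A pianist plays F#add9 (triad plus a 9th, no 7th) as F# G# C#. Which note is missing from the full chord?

The full F#add9 chord is F#, A#, C#, G#.
Comparing with the voicing, the major 3rd (3rd) — A# — is absent.

A#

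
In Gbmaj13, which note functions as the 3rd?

Root of Gbmaj13 = G♭. The 3rd is a major 3rd: G♭ up a major 3rd → B♭.

B♭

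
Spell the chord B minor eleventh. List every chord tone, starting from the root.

B minor eleventh: minor eleventh on B.
root → B
3rd (minor 3rd) → D
5th (perfect 5th) → F♯
7th (minor 7th) → A
9th (major 9th) → C♯
11th (perfect 11th) → E

B, D, F♯, A, C♯, E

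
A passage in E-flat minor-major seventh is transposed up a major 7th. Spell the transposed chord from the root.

E-flat up a major 7th → D. New chord: D minor-major seventh.
D — root
F — minor 3rd
A — perfect 5th
C-sharp — major 7th

D – F – A – C-sharp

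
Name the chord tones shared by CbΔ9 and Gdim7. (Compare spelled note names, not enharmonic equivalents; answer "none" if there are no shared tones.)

B♭, D♭

CbΔ9 = C♭, E♭, G♭, B♭, D♭.
Gdim7 = G, B♭, D♭, F♭.
Shared: B♭, D♭.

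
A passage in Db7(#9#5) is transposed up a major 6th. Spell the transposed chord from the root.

Transposed root: D♭ → B♭ (major 6th up). So we spell B♭ dominant seventh sharp nine sharp five:
Root: B♭
Major 3rd (3rd): D
Augmented 5th (5th): F♯
Minor 7th (7th): A♭
Augmented 9th (9th): C♯

B♭ – D – F♯ – A♭ – C♯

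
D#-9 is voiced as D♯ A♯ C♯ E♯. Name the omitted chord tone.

F♯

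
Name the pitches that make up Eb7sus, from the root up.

Eb  Ab  Bb  Db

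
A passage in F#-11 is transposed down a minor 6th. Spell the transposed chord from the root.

A#, C#, E#, G#, B#, D#

F# down a minor 6th → A#. New chord: A# minor eleventh.
root → A#
3rd (minor 3rd) → C#
5th (perfect 5th) → E#
7th (minor 7th) → G#
9th (major 9th) → B#
11th (perfect 11th) → D#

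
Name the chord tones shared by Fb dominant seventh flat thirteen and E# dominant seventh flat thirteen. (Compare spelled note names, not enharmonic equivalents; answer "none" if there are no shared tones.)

none

Fb dominant seventh flat thirteen = F-flat, A-flat, C-flat, E-double-flat, D-double-flat.
E# dominant seventh flat thirteen = E-sharp, G-double-sharp, B-sharp, D-sharp, C-sharp.
Shared: none.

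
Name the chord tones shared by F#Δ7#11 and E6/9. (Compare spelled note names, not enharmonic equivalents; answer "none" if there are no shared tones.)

F#Δ7#11: F# A# C# E# B#
E6/9: E G# B C# F#
Common to both → F#, C#.

F#, C#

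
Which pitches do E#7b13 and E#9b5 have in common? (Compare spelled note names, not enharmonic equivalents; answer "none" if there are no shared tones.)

E♯ – G𝄪 – D♯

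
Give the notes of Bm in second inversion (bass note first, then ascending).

In root position, Bm is B–D–F#.
Second inversion puts the fifth (F#) in the bass.

F#  B  D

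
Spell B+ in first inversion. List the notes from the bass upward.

B+ = B–D♯–F𝄪; first inversion → third (D♯) lowest.

D♯, F𝄪, B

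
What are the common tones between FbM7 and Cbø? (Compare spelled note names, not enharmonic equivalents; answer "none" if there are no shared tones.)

FbM7: Fb Ab Cb Eb
Cbø: Cb Ebb Gbb Bbb
Common to both → Cb.

Cb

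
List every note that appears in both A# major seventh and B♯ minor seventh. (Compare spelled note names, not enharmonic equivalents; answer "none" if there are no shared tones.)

A#

A# major seventh = A#, C##, E#, G##.
B♯ minor seventh = B#, D#, F##, A#.
Shared: A#.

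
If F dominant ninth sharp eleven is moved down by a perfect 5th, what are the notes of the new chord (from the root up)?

A perfect 5th down from F is B♭, so the new chord is B♭ dominant ninth sharp eleven.
Root: B♭
Major 3rd (3rd): D
Perfect 5th (5th): F
Minor 7th (7th): A♭
Major 9th (9th): C
Augmented 11th (11th): E

B♭ D F A♭ C E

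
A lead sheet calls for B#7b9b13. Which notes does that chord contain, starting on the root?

B#, D##, F##, A#, C#, G#

B#7b9b13 is a dominant seventh flat nine flat thirteen built on B#.
Root: B#
Major 3rd (3rd): D##
Perfect 5th (5th): F##
Minor 7th (7th): A#
Minor 9th (9th): C#
Minor 13th (13th): G#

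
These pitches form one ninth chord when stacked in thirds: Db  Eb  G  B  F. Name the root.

Eb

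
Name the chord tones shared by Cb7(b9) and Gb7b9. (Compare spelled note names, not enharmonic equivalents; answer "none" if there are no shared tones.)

Gb

Cb7(b9) = Cb, Eb, Gb, Bbb, Dbb.
Gb7b9 = Gb, Bb, Db, Fb, Abb.
Shared: Gb.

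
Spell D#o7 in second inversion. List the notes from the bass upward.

A, C, D#, F#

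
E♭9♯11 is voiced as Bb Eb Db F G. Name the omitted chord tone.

The full E♭9♯11 chord is Eb, G, Bb, Db, F, A.
Comparing with the voicing, the augmented 11th (11th) — A — is absent.

A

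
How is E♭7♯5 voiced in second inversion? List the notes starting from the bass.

B  Db  Eb  G

In root position, E♭7♯5 is Eb–G–B–Db.
Second inversion puts the fifth (B) in the bass.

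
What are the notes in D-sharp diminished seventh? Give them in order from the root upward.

Root D-sharp, quality diminished seventh:
root → D-sharp
3rd (minor 3rd) → F-sharp
5th (diminished 5th) → A
7th (diminished 7th) → C

D-sharp – F-sharp – A – C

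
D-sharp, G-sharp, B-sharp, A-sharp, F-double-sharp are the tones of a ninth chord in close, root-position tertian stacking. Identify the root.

Stacking in thirds gives G-sharp – B-sharp – D-sharp – F-double-sharp – A-sharp, so G-sharp is the root — G-sharp major ninth.

G-sharp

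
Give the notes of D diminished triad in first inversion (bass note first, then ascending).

In root position, D diminished triad is D–F–A-flat.
First inversion puts the third (F) in the bass.

F, A-flat, D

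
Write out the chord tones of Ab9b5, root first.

Ab – C – Ebb – Gb – Bb

Root Ab, quality dominant ninth flat five:
- root: Ab
- major 3rd: C
- diminished 5th: Ebb
- minor 7th: Gb
- major 9th: Bb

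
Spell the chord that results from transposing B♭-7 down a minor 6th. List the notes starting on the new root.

D, F, A, C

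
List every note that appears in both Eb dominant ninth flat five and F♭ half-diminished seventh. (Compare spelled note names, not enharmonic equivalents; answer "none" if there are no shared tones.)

Eb dominant ninth flat five = E-flat, G, B-double-flat, D-flat, F.
F♭ half-diminished seventh = F-flat, A-double-flat, C-double-flat, E-double-flat.
Shared: none.

none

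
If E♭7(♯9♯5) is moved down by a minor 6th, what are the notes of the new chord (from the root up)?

Transposed root: E♭ → G (minor 6th down). So we spell G dominant seventh sharp nine sharp five:
Root: G
Major 3rd (3rd): B
Augmented 5th (5th): D♯
Minor 7th (7th): F
Augmented 9th (9th): A♯

G B D♯ F A♯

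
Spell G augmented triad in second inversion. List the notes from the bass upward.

D-sharp G B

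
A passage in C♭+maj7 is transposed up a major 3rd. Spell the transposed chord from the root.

E♭  G  B  D

Transposed root: C♭ → E♭ (major 3rd up). So we spell E♭ augmented major seventh:
Root: E♭
Major 3rd (3rd): G
Augmented 5th (5th): B
Major 7th (7th): D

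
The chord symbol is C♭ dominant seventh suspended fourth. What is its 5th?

G-flat

Root of C♭ dominant seventh suspended fourth = C-flat. The 5th is a perfect 5th: C-flat up a perfect 5th → G-flat.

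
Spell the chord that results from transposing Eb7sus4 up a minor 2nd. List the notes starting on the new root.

Fb – Bbb – Cb – Ebb

Transposed root: Eb → Fb (minor 2nd up). So we spell Fb dominant seventh suspended fourth:
Root: Fb
Perfect 4th (4th): Bbb
Perfect 5th (5th): Cb
Minor 7th (7th): Ebb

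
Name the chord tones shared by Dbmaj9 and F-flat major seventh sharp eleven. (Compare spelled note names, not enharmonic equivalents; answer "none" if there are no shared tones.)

Ab  Eb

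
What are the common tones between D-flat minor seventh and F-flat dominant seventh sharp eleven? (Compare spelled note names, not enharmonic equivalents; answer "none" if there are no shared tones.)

D-flat minor seventh: Db Fb Ab Cb
F-flat dominant seventh sharp eleven: Fb Ab Cb Ebb Bb
Common to both → Fb, Ab, Cb.

Fb, Ab, Cb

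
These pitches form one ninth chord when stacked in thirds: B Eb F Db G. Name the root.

Eb

Arranged so that each adjacent pair is a third by letter name: Eb – G – B – Db – F.
The bottom of that stack, Eb, is the root (this is Eb dominant ninth sharp five).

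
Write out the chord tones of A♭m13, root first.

Ab, Cb, Eb, Gb, Bb, Db, F

A♭m13 is a minor thirteenth built on Ab.
root → Ab
3rd (minor 3rd) → Cb
5th (perfect 5th) → Eb
7th (minor 7th) → Gb
9th (major 9th) → Bb
11th (perfect 11th) → Db
13th (major 13th) → F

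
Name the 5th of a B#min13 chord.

F##

B#min13 is built on B#; its 5th is a perfect 5th above the root.
A fifth above B uses the letter F, and the perfect 5th above B# is F##.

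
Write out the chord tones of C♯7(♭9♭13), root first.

C♯7(♭9♭13) is a dominant seventh flat nine flat thirteen built on C♯.
Root: C♯
Major 3rd (3rd): E♯
Perfect 5th (5th): G♯
Minor 7th (7th): B
Minor 9th (9th): D
Minor 13th (13th): A

C♯, E♯, G♯, B, D, A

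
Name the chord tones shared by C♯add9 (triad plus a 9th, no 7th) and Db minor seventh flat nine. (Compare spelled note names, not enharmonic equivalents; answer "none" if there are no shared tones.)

none

C♯add9: C# E# G# D#
Db minor seventh flat nine: Db Fb Ab Cb Ebb
Common to both → none.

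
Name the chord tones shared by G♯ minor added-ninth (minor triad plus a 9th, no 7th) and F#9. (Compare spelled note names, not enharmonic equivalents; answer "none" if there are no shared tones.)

G#, A#

G♯ minor added-ninth: G# B D# A#
F#9: F# A# C# E G#
Common to both → G#, A#.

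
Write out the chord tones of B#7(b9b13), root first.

B#7(b9b13): dominant seventh flat nine flat thirteen on B#.
B# — root
D## — major 3rd
F## — perfect 5th
A# — minor 7th
C# — minor 9th
G# — minor 13th

B#  D##  F##  A#  C#  G#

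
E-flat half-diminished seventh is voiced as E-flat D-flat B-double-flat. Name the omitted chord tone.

G-flat

E-flat half-diminished seventh = E-flat, G-flat, B-double-flat, D-flat. The voicing lacks the 3rd (minor 3rd), G-flat.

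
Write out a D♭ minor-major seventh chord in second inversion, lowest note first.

A-flat, C, D-flat, F-flat

In root position, D♭ minor-major seventh is D-flat–F-flat–A-flat–C.
Second inversion puts the fifth (A-flat) in the bass.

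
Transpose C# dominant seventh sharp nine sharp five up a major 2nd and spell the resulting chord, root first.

D# F## A## C# E##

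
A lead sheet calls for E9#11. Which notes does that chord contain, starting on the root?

Root E, quality dominant ninth sharp eleven:
E — root
G♯ — major 3rd
B — perfect 5th
D — minor 7th
F♯ — major 9th
A♯ — augmented 11th

E, G♯, B, D, F♯, A♯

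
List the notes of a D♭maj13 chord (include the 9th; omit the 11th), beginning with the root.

Db, F, Ab, C, Eb, Bb

D♭maj13: major thirteenth on Db.
Db — root
F — major 3rd
Ab — perfect 5th
C — major 7th
Eb — major 9th
Bb — major 13th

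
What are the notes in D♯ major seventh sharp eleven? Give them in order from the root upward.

D# – F## – A# – C## – G##

Root D#, quality major seventh sharp eleven:
- root: D#
- major 3rd: F##
- perfect 5th: A#
- major 7th: C##
- augmented 11th: G##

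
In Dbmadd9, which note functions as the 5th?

Ab

Dbmadd9 is built on Db; its 5th is a perfect 5th above the root.
A fifth above D uses the letter A, and the perfect 5th above Db is Ab.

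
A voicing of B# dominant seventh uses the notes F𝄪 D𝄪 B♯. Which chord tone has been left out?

A♯

B# dominant seventh = B♯, D𝄪, F𝄪, A♯. The voicing lacks the 7th (minor 7th), A♯.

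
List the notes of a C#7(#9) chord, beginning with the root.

C#  E#  G#  B  D##

C#7(#9): dominant seventh sharp nine on C#.
- root: C#
- major 3rd: E#
- perfect 5th: G#
- minor 7th: B
- augmented 9th: D##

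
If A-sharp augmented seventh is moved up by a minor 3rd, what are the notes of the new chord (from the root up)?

C-sharp E-sharp G-double-sharp B

A minor 3rd up from A-sharp is C-sharp, so the new chord is C-sharp augmented seventh.
- root: C-sharp
- major 3rd: E-sharp
- augmented 5th: G-double-sharp
- minor 7th: B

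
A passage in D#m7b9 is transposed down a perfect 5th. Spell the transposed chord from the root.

A perfect 5th down from D# is G#, so the new chord is G# minor seventh flat nine.
root → G#
3rd (minor 3rd) → B
5th (perfect 5th) → D#
7th (minor 7th) → F#
9th (minor 9th) → A

G#, B, D#, F#, A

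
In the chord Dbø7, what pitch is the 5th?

Abb

Dbø7 is built on Db; its 5th is a diminished 5th above the root.
A fifth above D uses the letter A, and the diminished 5th above Db is Abb.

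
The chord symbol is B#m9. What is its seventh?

A♯

Root of B#m9 = B♯. The 7th is a minor 7th: B♯ up a minor 7th → A♯.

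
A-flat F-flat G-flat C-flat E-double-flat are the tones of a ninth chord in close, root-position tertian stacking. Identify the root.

F-flat

Stacking in thirds gives F-flat – A-flat – C-flat – E-double-flat – G-flat, so F-flat is the root — F-flat dominant ninth.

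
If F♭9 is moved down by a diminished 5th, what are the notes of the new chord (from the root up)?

Fb down a diminished 5th → Bb. New chord: Bb dominant ninth.
- root: Bb
- major 3rd: D
- perfect 5th: F
- minor 7th: Ab
- major 9th: C

Bb  D  F  Ab  C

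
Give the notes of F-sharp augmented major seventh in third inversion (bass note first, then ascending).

E-sharp F-sharp A-sharp C-double-sharp

F-sharp augmented major seventh = F-sharp–A-sharp–C-double-sharp–E-sharp; third inversion → seventh (E-sharp) lowest.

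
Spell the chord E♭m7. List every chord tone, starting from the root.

E♭m7 is a minor seventh built on Eb.
root → Eb
3rd (minor 3rd) → Gb
5th (perfect 5th) → Bb
7th (minor 7th) → Db

Eb, Gb, Bb, Db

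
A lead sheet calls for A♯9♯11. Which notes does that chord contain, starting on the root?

Root A#, quality dominant ninth sharp eleven:
root → A#
3rd (major 3rd) → C##
5th (perfect 5th) → E#
7th (minor 7th) → G#
9th (major 9th) → B#
11th (augmented 11th) → D##

A#, C##, E#, G#, B#, D##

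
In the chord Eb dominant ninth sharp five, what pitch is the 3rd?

Eb dominant ninth sharp five is built on Eb; its 3rd is a major 3rd above the root.
A third above E uses the letter G, and the major 3rd above Eb is G.

G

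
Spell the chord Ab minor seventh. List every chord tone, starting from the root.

Root A-flat, quality minor seventh:
- root: A-flat
- minor 3rd: C-flat
- perfect 5th: E-flat
- minor 7th: G-flat

A-flat  C-flat  E-flat  G-flat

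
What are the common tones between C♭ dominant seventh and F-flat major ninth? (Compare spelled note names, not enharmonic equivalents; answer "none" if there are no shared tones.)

C-flat E-flat G-flat

C♭ dominant seventh: C-flat E-flat G-flat B-double-flat
F-flat major ninth: F-flat A-flat C-flat E-flat G-flat
Common to both → C-flat, E-flat, G-flat.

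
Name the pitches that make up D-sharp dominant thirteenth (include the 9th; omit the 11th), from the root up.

D-sharp dominant thirteenth is a dominant thirteenth built on D♯.
- root: D♯
- major 3rd: F𝄪
- perfect 5th: A♯
- minor 7th: C♯
- major 9th: E♯
- major 13th: B♯

D♯, F𝄪, A♯, C♯, E♯, B♯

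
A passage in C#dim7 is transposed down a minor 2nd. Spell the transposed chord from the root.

C♯ down a minor 2nd → B♯. New chord: B♯ diminished seventh.
- root: B♯
- minor 3rd: D♯
- diminished 5th: F♯
- diminished 7th: A

B♯, D♯, F♯, A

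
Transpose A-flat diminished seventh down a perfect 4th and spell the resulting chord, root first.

Eb – Gb – Bbb – Dbb

A perfect 4th down from Ab is Eb, so the new chord is Eb diminished seventh.
Root: Eb
Minor 3rd (3rd): Gb
Diminished 5th (5th): Bbb
Diminished 7th (7th): Dbb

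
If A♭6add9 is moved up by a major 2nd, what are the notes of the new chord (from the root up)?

Transposed root: A♭ → B♭ (major 2nd up). So we spell B♭ six-nine:
B♭ — root
D — major 3rd
F — perfect 5th
G — major 6th
C — major 9th

B♭ D F G C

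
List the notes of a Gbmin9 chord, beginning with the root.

Gb, Bbb, Db, Fb, Ab

Gbmin9: minor ninth on Gb.
Gb — root
Bbb — minor 3rd
Db — perfect 5th
Fb — minor 7th
Ab — major 9th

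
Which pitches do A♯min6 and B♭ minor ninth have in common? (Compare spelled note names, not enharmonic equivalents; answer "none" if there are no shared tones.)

A♯min6 = A#, C#, E#, F##.
B♭ minor ninth = Bb, Db, F, Ab, C.
Shared: none.

none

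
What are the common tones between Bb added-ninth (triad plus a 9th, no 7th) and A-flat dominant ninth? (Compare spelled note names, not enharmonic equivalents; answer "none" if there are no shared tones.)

B-flat, C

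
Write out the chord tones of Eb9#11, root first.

Eb9#11: dominant ninth sharp eleven on Eb.
- root: Eb
- major 3rd: G
- perfect 5th: Bb
- minor 7th: Db
- major 9th: F
- augmented 11th: A

Eb G Bb Db F A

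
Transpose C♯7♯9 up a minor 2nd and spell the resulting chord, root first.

D F# A C E#

A minor 2nd up from C# is D, so the new chord is D dominant seventh sharp nine.
Root: D
Major 3rd (3rd): F#
Perfect 5th (5th): A
Minor 7th (7th): C
Augmented 9th (9th): E#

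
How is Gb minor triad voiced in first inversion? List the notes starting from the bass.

Gb minor triad = G-flat–B-double-flat–D-flat; first inversion → third (B-double-flat) lowest.

B-double-flat – D-flat – G-flat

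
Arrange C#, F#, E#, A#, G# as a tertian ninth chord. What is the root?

F#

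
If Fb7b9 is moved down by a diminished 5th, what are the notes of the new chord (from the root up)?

Transposed root: F♭ → B♭ (diminished 5th down). So we spell B♭ dominant seventh flat nine:
Root: B♭
Major 3rd (3rd): D
Perfect 5th (5th): F
Minor 7th (7th): A♭
Minor 9th (9th): C♭

B♭ – D – F – A♭ – C♭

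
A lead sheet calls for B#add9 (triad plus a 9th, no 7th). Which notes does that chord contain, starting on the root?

B#, D##, F##, C##

Root B#, quality added-ninth:
- root: B#
- major 3rd: D##
- perfect 5th: F##
- major 9th: C##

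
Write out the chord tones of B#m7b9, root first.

Root B#, quality minor seventh flat nine:
- root: B#
- minor 3rd: D#
- perfect 5th: F##
- minor 7th: A#
- minor 9th: C#

B# – D# – F## – A# – C#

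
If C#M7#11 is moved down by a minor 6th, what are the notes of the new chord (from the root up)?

Transposed root: C# → E# (minor 6th down). So we spell E# major seventh sharp eleven:
E# — root
G## — major 3rd
B# — perfect 5th
D## — major 7th
A## — augmented 11th

E#, G##, B#, D##, A##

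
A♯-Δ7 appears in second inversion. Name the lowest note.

A♯-Δ7 in root position is A#–C#–E#–G##.
Second inversion places the fifth in the bass, which is E#.

E#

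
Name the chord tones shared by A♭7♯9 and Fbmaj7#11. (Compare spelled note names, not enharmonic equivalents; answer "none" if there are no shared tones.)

A♭, E♭

A♭7♯9 = A♭, C, E♭, G♭, B.
Fbmaj7#11 = F♭, A♭, C♭, E♭, B♭.
Shared: A♭, E♭.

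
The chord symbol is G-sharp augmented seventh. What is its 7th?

G-sharp augmented seventh is built on G-sharp; its 7th is a minor 7th above the root.
A seventh above G uses the letter F, and the minor 7th above G-sharp is F-sharp.

F-sharp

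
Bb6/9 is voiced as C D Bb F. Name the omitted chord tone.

The full Bb6/9 chord is Bb, D, F, G, C.
Comparing with the voicing, the major 6th (6th) — G — is absent.

G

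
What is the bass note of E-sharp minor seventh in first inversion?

E-sharp minor seventh in root position is E-sharp–G-sharp–B-sharp–D-sharp.
First inversion places the third in the bass, which is G-sharp.

G-sharp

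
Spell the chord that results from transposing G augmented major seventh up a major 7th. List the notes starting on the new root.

A major 7th up from G is F-sharp, so the new chord is F-sharp augmented major seventh.
- root: F-sharp
- major 3rd: A-sharp
- augmented 5th: C-double-sharp
- major 7th: E-sharp

F-sharp – A-sharp – C-double-sharp – E-sharp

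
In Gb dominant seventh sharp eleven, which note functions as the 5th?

D♭

Root of Gb dominant seventh sharp eleven = G♭. The 5th is a perfect 5th: G♭ up a perfect 5th → D♭.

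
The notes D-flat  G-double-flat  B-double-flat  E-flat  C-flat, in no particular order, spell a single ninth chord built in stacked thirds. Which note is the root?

C-flat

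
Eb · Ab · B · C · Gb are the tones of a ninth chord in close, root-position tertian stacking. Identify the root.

Stacking in thirds gives Ab – C – Eb – Gb – B, so Ab is the root — Ab dominant seventh sharp nine.

Ab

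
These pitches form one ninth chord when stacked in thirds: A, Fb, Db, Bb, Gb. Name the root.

Gb

Stacking in thirds gives Gb – Bb – Db – Fb – A, so Gb is the root — Gb dominant seventh sharp nine.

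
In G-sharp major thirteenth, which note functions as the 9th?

A#

Root of G-sharp major thirteenth = G#. The 9th is a major 9th: G# up a major 9th → A#.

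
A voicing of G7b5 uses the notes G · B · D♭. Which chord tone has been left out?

The full G7b5 chord is G, B, D♭, F.
Comparing with the voicing, the minor 7th (7th) — F — is absent.

F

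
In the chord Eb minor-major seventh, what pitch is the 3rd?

G-flat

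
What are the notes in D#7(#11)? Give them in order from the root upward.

D♯ – F𝄪 – A♯ – C♯ – G𝄪

D#7(#11) is a dominant seventh sharp eleven built on D♯.
D♯ — root
F𝄪 — major 3rd
A♯ — perfect 5th
C♯ — minor 7th
G𝄪 — augmented 11th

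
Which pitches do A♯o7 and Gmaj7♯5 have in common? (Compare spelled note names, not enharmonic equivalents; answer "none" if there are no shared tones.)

G

A♯o7: A♯ C♯ E G
Gmaj7♯5: G B D♯ F♯
Common to both → G.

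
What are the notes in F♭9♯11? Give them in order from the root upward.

Fb  Ab  Cb  Ebb  Gb  Bb

Root Fb, quality dominant ninth sharp eleven:
Root: Fb
Major 3rd (3rd): Ab
Perfect 5th (5th): Cb
Minor 7th (7th): Ebb
Major 9th (9th): Gb
Augmented 11th (11th): Bb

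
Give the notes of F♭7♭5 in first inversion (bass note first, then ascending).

In root position, F♭7♭5 is Fb–Ab–Cbb–Ebb.
First inversion puts the third (Ab) in the bass.

Ab – Cbb – Ebb – Fb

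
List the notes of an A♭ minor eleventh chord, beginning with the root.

A♭ minor eleventh is a minor eleventh built on A-flat.
Root: A-flat
Minor 3rd (3rd): C-flat
Perfect 5th (5th): E-flat
Minor 7th (7th): G-flat
Major 9th (9th): B-flat
Perfect 11th (11th): D-flat

A-flat  C-flat  E-flat  G-flat  B-flat  D-flat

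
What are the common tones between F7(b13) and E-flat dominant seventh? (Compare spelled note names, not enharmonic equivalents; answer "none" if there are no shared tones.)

Eb – Db

F7(b13): F A C Eb Db
E-flat dominant seventh: Eb G Bb Db
Common to both → Eb, Db.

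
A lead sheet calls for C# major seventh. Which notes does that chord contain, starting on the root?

C-sharp  E-sharp  G-sharp  B-sharp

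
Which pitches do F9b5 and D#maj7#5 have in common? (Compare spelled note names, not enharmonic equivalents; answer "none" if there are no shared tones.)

none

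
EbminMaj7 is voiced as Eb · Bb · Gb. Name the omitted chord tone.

EbminMaj7 = Eb, Gb, Bb, D. The voicing lacks the 7th (major 7th), D.

D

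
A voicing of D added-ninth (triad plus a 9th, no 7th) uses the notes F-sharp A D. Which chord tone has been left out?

E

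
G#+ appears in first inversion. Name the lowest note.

G#+ = G♯–B♯–D𝄪. First inversion → third in the bass = B♯.

B♯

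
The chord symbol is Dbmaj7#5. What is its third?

F

Dbmaj7#5 is built on Db; its 3rd is a major 3rd above the root.
A third above D uses the letter F, and the major 3rd above Db is F.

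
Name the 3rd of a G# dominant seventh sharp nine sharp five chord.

B-sharp

G# dominant seventh sharp nine sharp five is built on G-sharp; its 3rd is a major 3rd above the root.
A third above G uses the letter B, and the major 3rd above G-sharp is B-sharp.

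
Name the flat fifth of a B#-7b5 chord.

F♯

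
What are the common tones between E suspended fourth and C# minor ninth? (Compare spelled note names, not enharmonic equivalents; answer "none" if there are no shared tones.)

E  B

E suspended fourth = E, A, B.
C# minor ninth = C-sharp, E, G-sharp, B, D-sharp.
Shared: E, B.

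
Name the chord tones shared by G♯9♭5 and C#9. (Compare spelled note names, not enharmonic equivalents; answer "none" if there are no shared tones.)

G♯9♭5 = G♯, B♯, D, F♯, A♯.
C#9 = C♯, E♯, G♯, B, D♯.
Shared: G♯.

G♯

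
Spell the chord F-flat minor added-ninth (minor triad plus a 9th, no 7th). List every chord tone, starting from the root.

F-flat, A-double-flat, C-flat, G-flat

F-flat minor added-ninth: minor added-ninth on F-flat.
Root: F-flat
Minor 3rd (3rd): A-double-flat
Perfect 5th (5th): C-flat
Major 9th (9th): G-flat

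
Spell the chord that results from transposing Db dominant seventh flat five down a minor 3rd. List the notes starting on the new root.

B♭, D, F♭, A♭

A minor 3rd down from D♭ is B♭, so the new chord is B♭ dominant seventh flat five.
Root: B♭
Major 3rd (3rd): D
Diminished 5th (5th): F♭
Minor 7th (7th): A♭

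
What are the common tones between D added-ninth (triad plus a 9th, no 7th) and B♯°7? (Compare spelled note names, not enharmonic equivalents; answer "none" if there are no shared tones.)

F♯, A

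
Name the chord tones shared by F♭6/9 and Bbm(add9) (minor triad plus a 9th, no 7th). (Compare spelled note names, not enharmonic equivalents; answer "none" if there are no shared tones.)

Db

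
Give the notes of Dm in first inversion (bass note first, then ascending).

F, A, D

Dm = D–F–A; first inversion → third (F) lowest.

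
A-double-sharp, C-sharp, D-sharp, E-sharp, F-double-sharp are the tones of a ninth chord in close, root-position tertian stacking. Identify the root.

D-sharp

Arranged so that each adjacent pair is a third by letter name: D-sharp – F-double-sharp – A-double-sharp – C-sharp – E-sharp.
The bottom of that stack, D-sharp, is the root (this is D-sharp dominant ninth sharp five).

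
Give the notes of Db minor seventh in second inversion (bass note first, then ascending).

Db minor seventh = D-flat–F-flat–A-flat–C-flat; second inversion → fifth (A-flat) lowest.

A-flat – C-flat – D-flat – F-flat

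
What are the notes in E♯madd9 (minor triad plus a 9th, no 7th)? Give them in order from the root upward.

E♯madd9 is a minor added-ninth built on E♯.
root → E♯
3rd (minor 3rd) → G♯
5th (perfect 5th) → B♯
9th (major 9th) → F𝄪

E♯ – G♯ – B♯ – F𝄪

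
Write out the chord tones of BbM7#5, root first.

BbM7#5 is an augmented major seventh built on Bb.
- root: Bb
- major 3rd: D
- augmented 5th: F#
- major 7th: A

Bb, D, F#, A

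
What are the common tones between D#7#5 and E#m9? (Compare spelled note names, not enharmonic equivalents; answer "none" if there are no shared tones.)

D# – F##

D#7#5 = D#, F##, A##, C#.
E#m9 = E#, G#, B#, D#, F##.
Shared: D#, F##.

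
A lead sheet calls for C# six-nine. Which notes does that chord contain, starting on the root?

C# six-nine is a six-nine built on C-sharp.
C-sharp — root
E-sharp — major 3rd
G-sharp — perfect 5th
A-sharp — major 6th
D-sharp — major 9th

C-sharp, E-sharp, G-sharp, A-sharp, D-sharp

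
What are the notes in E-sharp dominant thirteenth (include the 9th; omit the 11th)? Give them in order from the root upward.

E-sharp  G-double-sharp  B-sharp  D-sharp  F-double-sharp  C-double-sharp

Root E-sharp, quality dominant thirteenth:
- root: E-sharp
- major 3rd: G-double-sharp
- perfect 5th: B-sharp
- minor 7th: D-sharp
- major 9th: F-double-sharp
- major 13th: C-double-sharp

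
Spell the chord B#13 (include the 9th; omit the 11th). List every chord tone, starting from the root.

B♯, D𝄪, F𝄪, A♯, C𝄪, G𝄪

B#13 is a dominant thirteenth built on B♯.
root → B♯
3rd (major 3rd) → D𝄪
5th (perfect 5th) → F𝄪
7th (minor 7th) → A♯
9th (major 9th) → C𝄪
13th (major 13th) → G𝄪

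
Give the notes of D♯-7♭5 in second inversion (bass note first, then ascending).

D♯-7♭5 = D#–F#–A–C#; second inversion → fifth (A) lowest.

A C# D# F#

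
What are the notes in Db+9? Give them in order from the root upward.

Db+9 is a dominant ninth sharp five built on Db.
- root: Db
- major 3rd: F
- augmented 5th: A
- minor 7th: Cb
- major 9th: Eb

Db – F – A – Cb – Eb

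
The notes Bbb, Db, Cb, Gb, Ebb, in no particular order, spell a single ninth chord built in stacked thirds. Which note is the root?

Cb

Stacking in thirds gives Cb – Ebb – Gb – Bbb – Db, so Cb is the root — Cb minor ninth.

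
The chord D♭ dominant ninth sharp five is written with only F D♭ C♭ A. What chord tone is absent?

D♭ dominant ninth sharp five = D♭, F, A, C♭, E♭. The voicing lacks the 9th (major 9th), E♭.

E♭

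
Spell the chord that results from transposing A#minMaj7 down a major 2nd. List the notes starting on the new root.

G# – B – D# – F##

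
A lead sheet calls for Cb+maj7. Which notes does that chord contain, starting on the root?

Root Cb, quality augmented major seventh:
Root: Cb
Major 3rd (3rd): Eb
Augmented 5th (5th): G
Major 7th (7th): Bb

Cb, Eb, G, Bb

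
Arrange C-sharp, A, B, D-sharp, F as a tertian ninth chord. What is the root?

B

Arranged so that each adjacent pair is a third by letter name: B – D-sharp – F – A – C-sharp.
The bottom of that stack, B, is the root (this is B dominant ninth flat five).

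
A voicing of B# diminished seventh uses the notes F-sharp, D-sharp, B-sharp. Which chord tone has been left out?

A

B# diminished seventh = B-sharp, D-sharp, F-sharp, A. The voicing lacks the 7th (diminished 7th), A.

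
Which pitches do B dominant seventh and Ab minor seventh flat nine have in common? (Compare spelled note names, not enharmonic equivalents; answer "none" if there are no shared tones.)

none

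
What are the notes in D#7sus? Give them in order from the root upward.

Root D♯, quality dominant seventh suspended fourth:
D♯ — root
G♯ — perfect 4th
A♯ — perfect 5th
C♯ — minor 7th

D♯  G♯  A♯  C♯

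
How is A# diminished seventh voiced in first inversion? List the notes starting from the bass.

C-sharp, E, G, A-sharp

A# diminished seventh = A-sharp–C-sharp–E–G; first inversion → third (C-sharp) lowest.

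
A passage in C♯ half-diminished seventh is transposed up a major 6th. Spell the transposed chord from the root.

A major 6th up from C-sharp is A-sharp, so the new chord is A-sharp half-diminished seventh.
- root: A-sharp
- minor 3rd: C-sharp
- diminished 5th: E
- minor 7th: G-sharp

A-sharp, C-sharp, E, G-sharp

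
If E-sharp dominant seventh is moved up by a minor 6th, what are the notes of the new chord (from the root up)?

C#, E#, G#, B

Transposed root: E# → C# (minor 6th up). So we spell C# dominant seventh:
root → C#
3rd (major 3rd) → E#
5th (perfect 5th) → G#
7th (minor 7th) → B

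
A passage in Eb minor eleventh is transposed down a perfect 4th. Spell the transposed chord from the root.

Eb down a perfect 4th → Bb. New chord: Bb minor eleventh.
- root: Bb
- minor 3rd: Db
- perfect 5th: F
- minor 7th: Ab
- major 9th: C
- perfect 11th: Eb

Bb, Db, F, Ab, C, Eb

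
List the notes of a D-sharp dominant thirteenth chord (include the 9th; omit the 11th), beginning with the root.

D-sharp dominant thirteenth is a dominant thirteenth built on D#.
- root: D#
- major 3rd: F##
- perfect 5th: A#
- minor 7th: C#
- major 9th: E#
- major 13th: B#

D#, F##, A#, C#, E#, B#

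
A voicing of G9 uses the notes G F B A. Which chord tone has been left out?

D

The full G9 chord is G, B, D, F, A.
Comparing with the voicing, the perfect 5th (5th) — D — is absent.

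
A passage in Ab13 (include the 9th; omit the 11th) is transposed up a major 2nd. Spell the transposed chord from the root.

A major 2nd up from Ab is Bb, so the new chord is Bb dominant thirteenth.
Bb — root
D — major 3rd
F — perfect 5th
Ab — minor 7th
C — major 9th
G — major 13th

Bb, D, F, Ab, C, G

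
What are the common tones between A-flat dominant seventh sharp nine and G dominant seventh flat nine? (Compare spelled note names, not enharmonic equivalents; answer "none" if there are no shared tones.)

A-flat, B

A-flat dominant seventh sharp nine = A-flat, C, E-flat, G-flat, B.
G dominant seventh flat nine = G, B, D, F, A-flat.
Shared: A-flat, B.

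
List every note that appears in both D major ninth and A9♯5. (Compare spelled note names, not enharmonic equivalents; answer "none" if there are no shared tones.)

A – C#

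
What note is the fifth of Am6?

E

Root of Am6 = A. The 5th is a perfect 5th: A up a perfect 5th → E.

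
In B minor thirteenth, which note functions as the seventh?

B minor thirteenth is built on B; its 7th is a minor 7th above the root.
A seventh above B uses the letter A, and the minor 7th above B is A.

A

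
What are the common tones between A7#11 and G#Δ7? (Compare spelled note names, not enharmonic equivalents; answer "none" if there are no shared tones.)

D#

A7#11: A C# E G D#
G#Δ7: G# B# D# F##
Common to both → D#.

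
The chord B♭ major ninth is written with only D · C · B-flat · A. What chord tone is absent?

F

B♭ major ninth = B-flat, D, F, A, C. The voicing lacks the 5th (perfect 5th), F.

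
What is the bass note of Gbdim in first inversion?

Bbb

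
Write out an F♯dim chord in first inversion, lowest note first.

A, C, F#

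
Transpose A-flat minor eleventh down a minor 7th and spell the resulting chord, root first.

B♭, D♭, F, A♭, C, E♭

A minor 7th down from A♭ is B♭, so the new chord is B♭ minor eleventh.
- root: B♭
- minor 3rd: D♭
- perfect 5th: F
- minor 7th: A♭
- major 9th: C
- perfect 11th: E♭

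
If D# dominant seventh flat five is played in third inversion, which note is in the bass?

D# dominant seventh flat five in root position is D-sharp–F-double-sharp–A–C-sharp.
Third inversion places the seventh in the bass, which is C-sharp.

C-sharp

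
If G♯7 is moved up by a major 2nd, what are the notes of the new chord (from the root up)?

A# – C## – E# – G#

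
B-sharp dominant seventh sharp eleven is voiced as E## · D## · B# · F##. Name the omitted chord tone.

A#

B-sharp dominant seventh sharp eleven = B#, D##, F##, A#, E##. The voicing lacks the 7th (minor 7th), A#.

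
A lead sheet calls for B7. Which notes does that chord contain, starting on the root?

B, D#, F#, A

B7 is a dominant seventh built on B.
root → B
3rd (major 3rd) → D#
5th (perfect 5th) → F#
7th (minor 7th) → A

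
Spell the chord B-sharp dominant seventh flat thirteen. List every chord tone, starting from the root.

B# D## F## A# G#

Root B#, quality dominant seventh flat thirteen:
root → B#
3rd (major 3rd) → D##
5th (perfect 5th) → F##
7th (minor 7th) → A#
13th (minor 13th) → G#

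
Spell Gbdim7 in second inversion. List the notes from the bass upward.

D𝄫  F𝄫  G♭  B𝄫

In root position, Gbdim7 is G♭–B𝄫–D𝄫–F𝄫.
Second inversion puts the fifth (D𝄫) in the bass.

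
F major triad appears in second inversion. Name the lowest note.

C

F major triad in root position is F–A–C.
Second inversion places the fifth in the bass, which is C.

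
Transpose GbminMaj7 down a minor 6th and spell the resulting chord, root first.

B♭  D♭  F  A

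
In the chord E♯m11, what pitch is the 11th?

E♯m11 is built on E♯; its 11th is a perfect 11th above the root.
A fourth above E uses the letter A, and the perfect 11th above E♯ is A♯.

A♯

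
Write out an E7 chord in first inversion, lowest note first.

In root position, E7 is E–G♯–B–D.
First inversion puts the third (G♯) in the bass.

G♯ – B – D – E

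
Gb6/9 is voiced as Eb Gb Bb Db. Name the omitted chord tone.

The full Gb6/9 chord is Gb, Bb, Db, Eb, Ab.
Comparing with the voicing, the major 9th (9th) — Ab — is absent.

Ab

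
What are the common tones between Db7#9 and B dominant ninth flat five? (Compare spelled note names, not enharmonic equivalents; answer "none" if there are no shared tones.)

F

Db7#9 = Db, F, Ab, Cb, E.
B dominant ninth flat five = B, D#, F, A, C#.
Shared: F.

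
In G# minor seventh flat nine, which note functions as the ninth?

Root of G# minor seventh flat nine = G-sharp. The 9th is a minor 9th: G-sharp up a minor 9th → A.

A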